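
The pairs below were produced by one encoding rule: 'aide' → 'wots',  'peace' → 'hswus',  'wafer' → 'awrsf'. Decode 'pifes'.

Each letter's alphabet position (a=0..z=25) is mapped through 25·x+22 mod 26 — an affine cipher.
Undoing it on pifes: p(15)→25·(15−22)≡7=h; i(8)→25·(8−22)≡14=o; f(5)→25·(5−22)≡17=r; e(4)→25·(4−22)≡18=s; s(18)→25·(18−22)≡4=e (all mod 26).

horse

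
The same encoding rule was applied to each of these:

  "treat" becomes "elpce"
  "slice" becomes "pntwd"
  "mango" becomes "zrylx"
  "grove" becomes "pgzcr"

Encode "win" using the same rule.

yth

The word is reversed, then every letter is shifted forward by 11.
Applying it to win: reverse → niw; then shift: n+11=y, i+11=t, w+11=h.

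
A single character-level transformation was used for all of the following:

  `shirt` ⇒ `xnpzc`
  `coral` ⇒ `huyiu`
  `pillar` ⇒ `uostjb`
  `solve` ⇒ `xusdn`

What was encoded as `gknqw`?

In shirt: s→x is +5, h→n is +6, i→p is +7, r→z is +8 — the shift increases by 1 each position. The shift increases by 1 at each position, starting from +5: 5, 6, 7, ….
Undoing it on gknqw: g−5=b, k−6=e, n−7=g, q−8=i, w−9=n.

begin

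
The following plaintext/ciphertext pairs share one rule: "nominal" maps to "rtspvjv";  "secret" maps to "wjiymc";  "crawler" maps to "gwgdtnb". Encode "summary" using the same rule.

wzstiai

In nominal: n→r is +4, o→t is +5, m→s is +6, i→p is +7 — the shift increases by 1 each position. The shift increases by 1 at each position, starting from +4: 4, 5, 6, ….
For summary: s+4=w, u+5=z, m+6=s, m+7=t, a+8=i, r+9=a, y+10=i.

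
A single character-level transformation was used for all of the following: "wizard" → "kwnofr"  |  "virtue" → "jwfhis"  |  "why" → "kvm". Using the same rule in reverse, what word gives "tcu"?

fog

Every letter moves 14 places later in the alphabet, wrapping around z→a.
Undoing it on tcu: t−14=f, c−14=o, u−14=g.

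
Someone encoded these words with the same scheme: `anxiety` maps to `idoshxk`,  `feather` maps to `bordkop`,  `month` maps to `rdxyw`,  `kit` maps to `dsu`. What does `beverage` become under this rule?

The output letters match the input read backwards, each shifted +10: anxiety reversed is yteixna. Two steps: reverse the string, then apply a Caesar shift of +10.
On beverage: reverse → egareveb; then shift: e+10=o, g+10=q, a+10=k, r+10=b, e+10=o, v+10=f, e+10=o, b+10=l.

oqkbofol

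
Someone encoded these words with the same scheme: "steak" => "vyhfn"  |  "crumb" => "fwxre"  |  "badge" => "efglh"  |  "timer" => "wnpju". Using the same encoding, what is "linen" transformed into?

Shifts by position in steak: pos 0: s→v (+3), pos 1: t→y (+5), pos 2: e→h (+3), pos 3: a→f (+5) — repeating every 2. The shifts repeat in a cycle of length 2: positions 0,1,… shift by +3, +5, then the pattern repeats.
For linen: l+3=o, i+5=n, n+3=q, e+5=j, n+3=q.

onqjq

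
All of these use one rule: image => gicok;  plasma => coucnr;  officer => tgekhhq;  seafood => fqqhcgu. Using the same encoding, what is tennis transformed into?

ukppgv

The output letters match the input read backwards, each shifted +2: image reversed is egami. Two steps: reverse the string, then apply a Caesar shift of +2.
Applying it to tennis: reverse → sinnet; then shift: s+2=u, i+2=k, n+2=p, n+2=p, e+2=g, t+2=v.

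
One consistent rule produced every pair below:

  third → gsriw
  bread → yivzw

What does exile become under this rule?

Each pair mirrors across the alphabet (t↔g, h↔s, i↔r): positions sum to 25. This is the alphabet-reversal cipher (Atbash): a becomes z, b becomes y, etc.
On exile: e↔v, x↔c, i↔r, l↔o, e↔v.

vcrov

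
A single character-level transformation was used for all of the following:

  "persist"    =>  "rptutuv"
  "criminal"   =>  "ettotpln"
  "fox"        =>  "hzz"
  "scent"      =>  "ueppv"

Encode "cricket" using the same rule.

ettempv

The shift depends on letter class: consonant p→r is +2, but vowel e→p is +11. Vowels shift forward by 11 and consonants shift forward by 2.
For cricket: c(cons)+2=e, r(cons)+2=t, i(vowel)+11=t, c(cons)+2=e, k(cons)+2=m, e(vowel)+11=p, t(cons)+2=v.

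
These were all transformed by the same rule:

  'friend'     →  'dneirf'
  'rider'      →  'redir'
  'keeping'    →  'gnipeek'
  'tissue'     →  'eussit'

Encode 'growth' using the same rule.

The output letters match the input read backwards: friend reversed is dneirf. The word is simply reversed.
Applying it to growth: reverse → htworg.

htworg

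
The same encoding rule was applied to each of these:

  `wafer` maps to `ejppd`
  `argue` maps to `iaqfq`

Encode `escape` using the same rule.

In wafer: w→e is +8, a→j is +9, f→p is +10, e→p is +11 — the shift increases by 1 each position. Each letter shifts forward by (position + 8), i.e. 8, 9, 10, … — the shift grows by one for each successive letter.
Applying it to escape: e+8=m, s+9=b, c+10=m, a+11=l, p+12=b, e+13=r.

mbmlbr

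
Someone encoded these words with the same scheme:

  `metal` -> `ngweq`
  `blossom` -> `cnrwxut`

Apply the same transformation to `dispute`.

ekvtzzl

In metal: m→n is +1, e→g is +2, t→w is +3, a→e is +4 — the shift increases by 1 each position. The shift increases by 1 at each position, starting from +1: 1, 2, 3, ….
For dispute: d+1=e, i+2=k, s+3=v, p+4=t, u+5=z, t+6=z, e+7=l.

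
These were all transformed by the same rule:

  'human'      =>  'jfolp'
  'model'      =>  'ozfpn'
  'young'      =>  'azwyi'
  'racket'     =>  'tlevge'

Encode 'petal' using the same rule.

rpvln

Shifts by position in human: pos 0: h→j (+2), pos 1: u→f (+11), pos 2: m→o (+2), pos 3: a→l (+11) — repeating every 2. A repeating key of period 2 is used — shifts +2, +11 over and over.
Applying it to petal: p+2=r, e+11=p, t+2=v, a+11=l, l+2=n.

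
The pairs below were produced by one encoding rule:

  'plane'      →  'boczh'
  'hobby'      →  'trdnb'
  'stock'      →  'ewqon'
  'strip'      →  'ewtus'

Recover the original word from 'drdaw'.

Shifts by position in plane: pos 0: p→b (+12), pos 1: l→o (+3), pos 2: a→c (+2), pos 3: n→z (+12), pos 4: e→h (+3) — repeating every 3. The shifts repeat in a cycle of length 3: positions 0,1,… shift by +12, +3, +2, then the pattern repeats.
Decoding drdaw: d−12=r, r−3=o, d−2=b, a−12=o, w−3=t.

robot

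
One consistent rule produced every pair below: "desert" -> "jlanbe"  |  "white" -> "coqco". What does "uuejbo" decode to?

Letter i (0-indexed) is shifted by i+6, so successive shifts are 6, 7, 8, ….
Reversing it on uuejbo: u−6=o, u−7=n, e−8=w, j−9=a, b−10=r, o−11=d.

onward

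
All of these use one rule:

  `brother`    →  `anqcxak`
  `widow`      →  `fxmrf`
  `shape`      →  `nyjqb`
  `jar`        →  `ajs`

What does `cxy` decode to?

The output letters match the input read backwards, each shifted +9: brother reversed is rehtorb. The word is reversed, then every letter is shifted forward by 9.
Decoding cxy: shift back: c−9=t, x−9=o, y−9=p → top; then reverse → pot.

pot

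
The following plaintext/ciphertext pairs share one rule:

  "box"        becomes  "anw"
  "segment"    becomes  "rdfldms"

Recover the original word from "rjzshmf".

Compare letters: b→a is +25, o→n is +25, x→w is +25 — a constant shift. This is a Caesar cipher with shift 25.
Undoing it on rjzshmf: r−25=s, j−25=k, z−25=a, s−25=t, h−25=i, m−25=n, f−25=g.

skating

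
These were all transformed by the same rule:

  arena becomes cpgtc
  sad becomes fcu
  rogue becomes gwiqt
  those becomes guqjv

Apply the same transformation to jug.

Read the word backwards and shift each letter +2.
For jug: reverse → guj; then shift: g+2=i, u+2=w, j+2=l.

iwl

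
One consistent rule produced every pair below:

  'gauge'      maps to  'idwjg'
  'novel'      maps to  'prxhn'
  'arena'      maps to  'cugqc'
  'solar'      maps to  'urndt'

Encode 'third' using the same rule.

It's a Vigenère-style cipher with numeric key [2,3]: position i shifts by key[i mod 2].
For third: t+2=v, h+3=k, i+2=k, r+3=u, d+2=f.

vkkuf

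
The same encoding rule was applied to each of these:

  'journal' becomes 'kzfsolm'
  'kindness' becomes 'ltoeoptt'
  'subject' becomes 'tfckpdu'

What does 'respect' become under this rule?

The shift depends on letter class: consonant j→k is +1, but vowel o→z is +11. Two shifts are in play — +11 for a/e/i/o/u, +1 for every other letter.
On respect: r(cons)+1=s, e(vowel)+11=p, s(cons)+1=t, p(cons)+1=q, e(vowel)+11=p, c(cons)+1=d, t(cons)+1=u.

sptqpdu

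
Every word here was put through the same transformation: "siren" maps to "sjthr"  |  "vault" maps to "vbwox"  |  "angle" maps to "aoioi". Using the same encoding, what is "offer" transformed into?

oghhv

In siren: s→s is +0, i→j is +1, r→t is +2, e→h is +3 — the shift increases by 1 each position. The shift increases by 1 at each position, starting from +0: 0, 1, 2, ….
On offer: o+0=o, f+1=g, f+2=h, e+3=h, r+4=v.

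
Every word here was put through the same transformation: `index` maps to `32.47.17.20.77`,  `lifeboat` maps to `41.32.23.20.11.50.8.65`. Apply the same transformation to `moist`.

44.50.32.62.65

i(#9)→32 and n(#14)→47: differences scale by 3, so n = 3·pos + 5. Each letter becomes 3×(its alphabet position, a=1..z=26) + 5.
Applying it to moist: m=13→44, o=15→50, i=9→32, s=19→62, t=20→65.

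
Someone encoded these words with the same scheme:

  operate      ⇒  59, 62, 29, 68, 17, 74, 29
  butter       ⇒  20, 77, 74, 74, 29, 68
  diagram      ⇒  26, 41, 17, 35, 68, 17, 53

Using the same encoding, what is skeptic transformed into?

o(#15)→59 and p(#16)→62: differences scale by 3, so n = 3·pos + 14. Each letter becomes 3×(its alphabet position, a=1..z=26) + 14.
For skeptic: s=19→71, k=11→47, e=5→29, p=16→62, t=20→74, i=9→41, c=3→23.

71, 47, 29, 62, 74, 41, 23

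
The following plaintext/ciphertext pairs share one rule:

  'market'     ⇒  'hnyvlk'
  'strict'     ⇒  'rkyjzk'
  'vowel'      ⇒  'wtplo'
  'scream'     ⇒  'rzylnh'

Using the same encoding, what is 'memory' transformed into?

m(12)→h(7) and a(0)→n(13) fit y≡19x+13 (mod 26); the inverse of 19 mod 26 is 11. Treating letters as 0–25, the rule is x ↦ 19x + 13 (mod 26).
Applying it to memory: m(12)→19·12+13≡7=h; e(4)→19·4+13≡11=l; m(12)→19·12+13≡7=h; o(14)→19·14+13≡19=t; r(17)→19·17+13≡24=y; y(24)→19·24+13≡1=b (all mod 26).

hlhtyb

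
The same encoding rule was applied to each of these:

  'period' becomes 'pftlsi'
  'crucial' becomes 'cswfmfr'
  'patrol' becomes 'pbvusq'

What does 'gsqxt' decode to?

group

Letter i (0-indexed) is shifted by i+0, so successive shifts are 0, 1, 2, ….
Decoding gsqxt: g−0=g, s−1=r, q−2=o, x−3=u, t−4=p.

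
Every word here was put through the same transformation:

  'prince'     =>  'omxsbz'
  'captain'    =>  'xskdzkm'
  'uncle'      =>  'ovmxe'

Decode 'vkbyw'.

The output letters match the input read backwards, each shifted +10: prince reversed is ecnirp. The word is reversed, then every letter is shifted forward by 10.
Undoing it on vkbyw: shift back: v−10=l, k−10=a, b−10=r, y−10=o, w−10=m → larom; then reverse → moral.

moral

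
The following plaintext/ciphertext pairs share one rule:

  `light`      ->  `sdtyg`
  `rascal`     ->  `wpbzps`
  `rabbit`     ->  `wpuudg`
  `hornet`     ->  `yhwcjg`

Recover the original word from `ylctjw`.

l(11)→s(18) and i(8)→d(3) fit y≡5x+15 (mod 26); the inverse of 5 mod 26 is 21. Treating letters as 0–25, the rule is x ↦ 5x + 15 (mod 26).
Decoding ylctjw: y(24)→21·(24−15)≡7=h; l(11)→21·(11−15)≡20=u; c(2)→21·(2−15)≡13=n; t(19)→21·(19−15)≡6=g; j(9)→21·(9−15)≡4=e; w(22)→21·(22−15)≡17=r (all mod 26).

hunger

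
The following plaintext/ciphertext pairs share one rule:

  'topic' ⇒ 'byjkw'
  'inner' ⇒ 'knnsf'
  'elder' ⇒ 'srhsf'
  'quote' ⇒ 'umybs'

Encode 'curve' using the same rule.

wmfxs

t(19)→b(1) and o(14)→y(24) fit y≡11x+0 (mod 26); the inverse of 11 mod 26 is 19. Each letter's alphabet position (a=0..z=25) is mapped through 11·x+0 mod 26 — an affine cipher.
On curve: c(2)→11·2+0≡22=w; u(20)→11·20+0≡12=m; r(17)→11·17+0≡5=f; v(21)→11·21+0≡23=x; e(4)→11·4+0≡18=s (all mod 26).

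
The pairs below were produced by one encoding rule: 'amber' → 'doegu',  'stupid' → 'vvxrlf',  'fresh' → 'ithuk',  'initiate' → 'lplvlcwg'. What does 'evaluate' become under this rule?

hxdnxcwg

It's a Vigenère-style cipher with numeric key [3,2]: position i shifts by key[i mod 2].
On evaluate: e+3=h, v+2=x, a+3=d, l+2=n, u+3=x, a+2=c, t+3=w, e+2=g.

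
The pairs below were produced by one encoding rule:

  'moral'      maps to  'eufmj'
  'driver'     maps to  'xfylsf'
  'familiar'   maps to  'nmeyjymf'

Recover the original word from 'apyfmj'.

spiral

Treating letters as 0–25, the rule is x ↦ 21x + 12 (mod 26).
Decoding apyfmj: a(0)→5·(0−12)≡18=s; p(15)→5·(15−12)≡15=p; y(24)→5·(24−12)≡8=i; f(5)→5·(5−12)≡17=r; m(12)→5·(12−12)≡0=a; j(9)→5·(9−12)≡11=l (all mod 26).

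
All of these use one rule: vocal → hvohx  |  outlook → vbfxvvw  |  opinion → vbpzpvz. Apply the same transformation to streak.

The shift depends on letter class: consonant v→h is +12, but vowel o→v is +7. Vowels shift forward by 7 and consonants shift forward by 12.
On streak: s(cons)+12=e, t(cons)+12=f, r(cons)+12=d, e(vowel)+7=l, a(vowel)+7=h, k(cons)+12=w.

efdlhw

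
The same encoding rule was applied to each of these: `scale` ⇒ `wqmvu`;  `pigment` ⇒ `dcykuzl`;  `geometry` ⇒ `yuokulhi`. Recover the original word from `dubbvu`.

pebble

s(18)→w(22) and c(2)→q(16) fit y≡15x+12 (mod 26); the inverse of 15 mod 26 is 7. Each letter's alphabet position (a=0..z=25) is mapped through 15·x+12 mod 26 — an affine cipher.
Reversing it on dubbvu: d(3)→7·(3−12)≡15=p; u(20)→7·(20−12)≡4=e; b(1)→7·(1−12)≡1=b; b(1)→7·(1−12)≡1=b; v(21)→7·(21−12)≡11=l; u(20)→7·(20−12)≡4=e (all mod 26).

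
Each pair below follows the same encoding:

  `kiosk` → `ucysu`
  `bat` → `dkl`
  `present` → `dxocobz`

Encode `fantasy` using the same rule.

ickdxkp

The word is reversed, then every letter is shifted forward by 10.
Applying it to fantasy: reverse → ysatnaf; then shift: y+10=i, s+10=c, a+10=k, t+10=d, n+10=x, a+10=k, f+10=p.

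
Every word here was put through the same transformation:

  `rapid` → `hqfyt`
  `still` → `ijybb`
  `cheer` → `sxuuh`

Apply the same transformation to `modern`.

It's a constant shift of +16 (ROT16).
Applying it to modern: m+16=c, o+16=e, d+16=t, e+16=u, r+16=h, n+16=d.

cetuhd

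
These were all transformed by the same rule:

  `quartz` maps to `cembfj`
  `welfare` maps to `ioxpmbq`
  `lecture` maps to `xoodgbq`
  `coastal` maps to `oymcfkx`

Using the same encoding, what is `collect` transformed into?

oyxvqmf

Shifts by position in quartz: pos 0: q→c (+12), pos 1: u→e (+10), pos 2: a→m (+12), pos 3: r→b (+10) — repeating every 2. It's a Vigenère-style cipher with numeric key [12,10]: position i shifts by key[i mod 2].
Applying it to collect: c+12=o, o+10=y, l+12=x, l+10=v, e+12=q, c+10=m, t+12=f.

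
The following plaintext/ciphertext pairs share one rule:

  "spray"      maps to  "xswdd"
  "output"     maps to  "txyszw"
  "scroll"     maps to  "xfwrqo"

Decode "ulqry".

pilot

Shifts by position in spray: pos 0: s→x (+5), pos 1: p→s (+3), pos 2: r→w (+5), pos 3: a→d (+3) — repeating every 2. It's a Vigenère-style cipher with numeric key [5,3]: position i shifts by key[i mod 2].
Decoding ulqry: u−5=p, l−3=i, q−5=l, r−3=o, y−5=t.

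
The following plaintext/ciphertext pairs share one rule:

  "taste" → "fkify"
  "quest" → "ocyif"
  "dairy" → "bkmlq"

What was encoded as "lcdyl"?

ruler

t(19)→f(5) and a(0)→k(10) fit y≡23x+10 (mod 26); the inverse of 23 mod 26 is 17. Each letter's alphabet position (a=0..z=25) is mapped through 23·x+10 mod 26 — an affine cipher.
Undoing it on lcdyl: l(11)→17·(11−10)≡17=r; c(2)→17·(2−10)≡20=u; d(3)→17·(3−10)≡11=l; y(24)→17·(24−10)≡4=e; l(11)→17·(11−10)≡17=r (all mod 26).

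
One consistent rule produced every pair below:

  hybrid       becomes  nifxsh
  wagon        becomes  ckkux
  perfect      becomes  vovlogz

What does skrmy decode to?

mango

Shifts by position in hybrid: pos 0: h→n (+6), pos 1: y→i (+10), pos 2: b→f (+4), pos 3: r→x (+6), pos 4: i→s (+10), pos 5: d→h (+4) — repeating every 3. A repeating key of period 3 is used — shifts +6, +10, +4 over and over.
Reversing it on skrmy: s−6=m, k−10=a, r−4=n, m−6=g, y−10=o.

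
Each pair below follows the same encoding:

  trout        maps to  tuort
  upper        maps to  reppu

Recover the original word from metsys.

system

The word is simply reversed.
Undoing it on metsys: then reverse → system.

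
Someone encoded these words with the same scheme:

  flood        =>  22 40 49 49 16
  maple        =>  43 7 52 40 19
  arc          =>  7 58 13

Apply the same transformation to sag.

With a=1..z=26, the number is 3·pos + 4.
Applying it to sag: s=19→61, a=1→7, g=7→25.

61 7 25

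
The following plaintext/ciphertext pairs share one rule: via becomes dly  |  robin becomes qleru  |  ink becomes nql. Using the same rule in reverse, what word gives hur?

ore

The output letters match the input read backwards, each shifted +3: via reversed is aiv. Read the word backwards and shift each letter +3.
Undoing it on hur: shift back: h−3=e, u−3=r, r−3=o → ero; then reverse → ore.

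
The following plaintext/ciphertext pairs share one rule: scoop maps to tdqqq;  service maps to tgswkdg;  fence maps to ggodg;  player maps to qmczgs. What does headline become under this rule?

igcemkog

The shift depends on letter class: consonant s→t is +1, but vowel o→q is +2. The rule splits by letter class: vowels +2, consonants +1.
Applying it to headline: h(cons)+1=i, e(vowel)+2=g, a(vowel)+2=c, d(cons)+1=e, l(cons)+1=m, i(vowel)+2=k, n(cons)+1=o, e(vowel)+2=g.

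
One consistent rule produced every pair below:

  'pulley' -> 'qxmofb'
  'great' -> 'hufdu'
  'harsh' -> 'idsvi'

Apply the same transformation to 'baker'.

cdlhs

Shifts by position in pulley: pos 0: p→q (+1), pos 1: u→x (+3), pos 2: l→m (+1), pos 3: l→o (+3) — repeating every 2. It's a Vigenère-style cipher with numeric key [1,3]: position i shifts by key[i mod 2].
Applying it to baker: b+1=c, a+3=d, k+1=l, e+3=h, r+1=s.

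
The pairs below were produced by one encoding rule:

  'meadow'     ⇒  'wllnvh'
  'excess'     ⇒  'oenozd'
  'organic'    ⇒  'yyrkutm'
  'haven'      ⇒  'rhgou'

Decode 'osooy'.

elder

Shifts by position in meadow: pos 0: m→w (+10), pos 1: e→l (+7), pos 2: a→l (+11), pos 3: d→n (+10), pos 4: o→v (+7), pos 5: w→h (+11) — repeating every 3. A repeating key of period 3 is used — shifts +10, +7, +11 over and over.
Reversing it on osooy: o−10=e, s−7=l, o−11=d, o−10=e, y−7=r.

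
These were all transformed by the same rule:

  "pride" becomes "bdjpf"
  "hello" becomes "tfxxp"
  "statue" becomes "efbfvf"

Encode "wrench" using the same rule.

idfzot

The shift depends on letter class: consonant p→b is +12, but vowel i→j is +1. Vowels shift forward by 1 and consonants shift forward by 12.
On wrench: w(cons)+12=i, r(cons)+12=d, e(vowel)+1=f, n(cons)+12=z, c(cons)+12=o, h(cons)+12=t.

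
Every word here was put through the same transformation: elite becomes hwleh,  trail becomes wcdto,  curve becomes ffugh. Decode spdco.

pearl

Shifts by position in elite: pos 0: e→h (+3), pos 1: l→w (+11), pos 2: i→l (+3), pos 3: t→e (+11) — repeating every 2. It's a Vigenère-style cipher with numeric key [3,11]: position i shifts by key[i mod 2].
Reversing it on spdco: s−3=p, p−11=e, d−3=a, c−11=r, o−3=l.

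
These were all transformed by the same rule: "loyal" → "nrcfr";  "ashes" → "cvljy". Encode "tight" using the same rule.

vlkmz

In loyal: l→n is +2, o→r is +3, y→c is +4, a→f is +5 — the shift increases by 1 each position. The shift increases by 1 at each position, starting from +2: 2, 3, 4, ….
On tight: t+2=v, i+3=l, g+4=k, h+5=m, t+6=z.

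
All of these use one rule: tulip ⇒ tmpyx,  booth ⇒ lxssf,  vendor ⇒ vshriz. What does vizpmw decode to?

silver

Two steps: reverse the string, then apply a Caesar shift of +4.
Decoding vizpmw: shift back: v−4=r, i−4=e, z−4=v, p−4=l, m−4=i, w−4=s → revlis; then reverse → silver.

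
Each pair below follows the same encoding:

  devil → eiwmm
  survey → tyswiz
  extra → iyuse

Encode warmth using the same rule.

The rule splits by letter class: vowels +4, consonants +1.
Applying it to warmth: w(cons)+1=x, a(vowel)+4=e, r(cons)+1=s, m(cons)+1=n, t(cons)+1=u, h(cons)+1=i.

xesnui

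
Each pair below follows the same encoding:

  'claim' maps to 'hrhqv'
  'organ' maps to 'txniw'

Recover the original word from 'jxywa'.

In claim: c→h is +5, l→r is +6, a→h is +7, i→q is +8 — the shift increases by 1 each position. Each letter shifts forward by (position + 5), i.e. 5, 6, 7, … — the shift grows by one for each successive letter.
Undoing it on jxywa: j−5=e, x−6=r, y−7=r, w−8=o, a−9=r.

error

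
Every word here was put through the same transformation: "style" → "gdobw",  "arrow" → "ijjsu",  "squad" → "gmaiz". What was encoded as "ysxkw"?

movie

s(18)→g(6) and t(19)→d(3) fit y≡23x+8 (mod 26); the inverse of 23 mod 26 is 17. Each letter's alphabet position (a=0..z=25) is mapped through 23·x+8 mod 26 — an affine cipher.
Decoding ysxkw: y(24)→17·(24−8)≡12=m; s(18)→17·(18−8)≡14=o; x(23)→17·(23−8)≡21=v; k(10)→17·(10−8)≡8=i; w(22)→17·(22−8)≡4=e (all mod 26).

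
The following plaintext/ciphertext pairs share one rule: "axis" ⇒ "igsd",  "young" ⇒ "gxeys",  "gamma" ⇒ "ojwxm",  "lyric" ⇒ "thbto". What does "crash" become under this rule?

kakdt

The shift increases by 1 at each position, starting from +8: 8, 9, 10, ….
For crash: c+8=k, r+9=a, a+10=k, s+11=d, h+12=t.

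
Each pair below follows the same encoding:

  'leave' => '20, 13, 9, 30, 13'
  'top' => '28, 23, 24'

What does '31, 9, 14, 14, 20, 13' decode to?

l is letter #12 and maps to 20: an offset of 8. Each letter is replaced by its alphabet position (a=1..z=26) + 8.
Undoing it on 31, 9, 14, 14, 20, 13: 31→(31−8)÷1=23=w, 9→(9−8)÷1=1=a, 14→(14−8)÷1=6=f, 14→(14−8)÷1=6=f, 20→(20−8)÷1=12=l, 13→(13−8)÷1=5=e.

waffle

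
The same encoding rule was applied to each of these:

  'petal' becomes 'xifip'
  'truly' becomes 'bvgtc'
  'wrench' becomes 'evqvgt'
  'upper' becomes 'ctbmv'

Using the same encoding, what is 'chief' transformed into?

Shifts by position in petal: pos 0: p→x (+8), pos 1: e→i (+4), pos 2: t→f (+12), pos 3: a→i (+8), pos 4: l→p (+4) — repeating every 3. A repeating key of period 3 is used — shifts +8, +4, +12 over and over.
On chief: c+8=k, h+4=l, i+12=u, e+8=m, f+4=j.

klumj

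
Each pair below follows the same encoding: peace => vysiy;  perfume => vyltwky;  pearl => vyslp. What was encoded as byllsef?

Each letter's alphabet position (a=0..z=25) is mapped through 21·x+18 mod 26 — an affine cipher.
Undoing it on byllsef: b(1)→5·(1−18)≡19=t; y(24)→5·(24−18)≡4=e; l(11)→5·(11−18)≡17=r; l(11)→5·(11−18)≡17=r; s(18)→5·(18−18)≡0=a; e(4)→5·(4−18)≡8=i; f(5)→5·(5−18)≡13=n (all mod 26).

terrain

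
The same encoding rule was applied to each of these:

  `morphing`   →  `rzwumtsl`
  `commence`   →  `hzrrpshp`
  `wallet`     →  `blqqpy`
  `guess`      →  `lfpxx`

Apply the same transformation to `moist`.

The shift depends on letter class: consonant m→r is +5, but vowel o→z is +11. The rule splits by letter class: vowels +11, consonants +5.
For moist: m(cons)+5=r, o(vowel)+11=z, i(vowel)+11=t, s(cons)+5=x, t(cons)+5=y.

rztxy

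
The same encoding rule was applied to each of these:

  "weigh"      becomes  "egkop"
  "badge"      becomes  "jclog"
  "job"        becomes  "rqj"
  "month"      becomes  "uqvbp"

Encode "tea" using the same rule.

bgc

The shift depends on letter class: consonant w→e is +8, but vowel e→g is +2. Vowels shift forward by 2 and consonants shift forward by 8.
On tea: t(cons)+8=b, e(vowel)+2=g, a(vowel)+2=c.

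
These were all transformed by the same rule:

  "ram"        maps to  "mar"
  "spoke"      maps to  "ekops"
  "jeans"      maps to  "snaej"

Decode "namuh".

The output letters match the input read backwards: ram reversed is mar. It's just the letters in reverse order.
Undoing it on namuh: then reverse → human.

human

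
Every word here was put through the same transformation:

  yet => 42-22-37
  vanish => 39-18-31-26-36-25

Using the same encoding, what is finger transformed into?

y is letter #25 and maps to 42: an offset of 17. Each letter is replaced by its alphabet position (a=1..z=26) + 17.
On finger: f=6→23, i=9→26, n=14→31, g=7→24, e=5→22, r=18→35.

23-26-31-24-22-35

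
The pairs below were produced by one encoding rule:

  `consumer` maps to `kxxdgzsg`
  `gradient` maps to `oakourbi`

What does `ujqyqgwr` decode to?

Letter i (0-indexed) is shifted by i+8, so successive shifts are 8, 9, 10, ….
Undoing it on ujqyqgwr: u−8=m, j−9=a, q−10=g, y−11=n, q−12=e, g−13=t, w−14=i, r−15=c.

magnetic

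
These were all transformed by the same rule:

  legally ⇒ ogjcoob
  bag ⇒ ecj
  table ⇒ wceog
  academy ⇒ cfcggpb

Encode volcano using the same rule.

The shift depends on letter class: consonant l→o is +3, but vowel e→g is +2. Vowels shift forward by 2 and consonants shift forward by 3.
Applying it to volcano: v(cons)+3=y, o(vowel)+2=q, l(cons)+3=o, c(cons)+3=f, a(vowel)+2=c, n(cons)+3=q, o(vowel)+2=q.

yqofcqq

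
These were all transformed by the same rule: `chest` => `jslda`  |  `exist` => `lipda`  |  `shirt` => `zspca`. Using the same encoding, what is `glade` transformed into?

nwhol

Shifts by position in chest: pos 0: c→j (+7), pos 1: h→s (+11), pos 2: e→l (+7), pos 3: s→d (+11) — repeating every 2. The shifts repeat in a cycle of length 2: positions 0,1,… shift by +7, +11, then the pattern repeats.
For glade: g+7=n, l+11=w, a+7=h, d+11=o, e+7=l.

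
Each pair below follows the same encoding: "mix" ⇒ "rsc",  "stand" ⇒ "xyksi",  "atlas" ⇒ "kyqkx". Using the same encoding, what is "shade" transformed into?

xmkio

The shift depends on letter class: consonant m→r is +5, but vowel i→s is +10. Vowels shift forward by 10 and consonants shift forward by 5.
On shade: s(cons)+5=x, h(cons)+5=m, a(vowel)+10=k, d(cons)+5=i, e(vowel)+10=o.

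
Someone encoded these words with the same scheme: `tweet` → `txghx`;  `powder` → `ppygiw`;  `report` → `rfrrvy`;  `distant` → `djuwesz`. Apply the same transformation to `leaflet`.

lfcipjz

The shift increases by 1 at each position, starting from +0: 0, 1, 2, ….
For leaflet: l+0=l, e+1=f, a+2=c, f+3=i, l+4=p, e+5=j, t+6=z.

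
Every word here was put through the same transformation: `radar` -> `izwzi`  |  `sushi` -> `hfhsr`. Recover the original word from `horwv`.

Each pair mirrors across the alphabet (r↔i, a↔z, d↔w): positions sum to 25. This is the alphabet-reversal cipher (Atbash): a becomes z, b becomes y, etc.
Reversing it on horwv: h↔s, o↔l, r↔i, w↔d, v↔e.

slide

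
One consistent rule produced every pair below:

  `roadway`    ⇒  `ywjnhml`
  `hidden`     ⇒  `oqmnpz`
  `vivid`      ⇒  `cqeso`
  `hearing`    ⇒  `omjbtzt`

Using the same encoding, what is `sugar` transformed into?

zcpkc

In roadway: r→y is +7, o→w is +8, a→j is +9, d→n is +10 — the shift increases by 1 each position. Letter i (0-indexed) is shifted by i+7, so successive shifts are 7, 8, 9, ….
Applying it to sugar: s+7=z, u+8=c, g+9=p, a+10=k, r+11=c.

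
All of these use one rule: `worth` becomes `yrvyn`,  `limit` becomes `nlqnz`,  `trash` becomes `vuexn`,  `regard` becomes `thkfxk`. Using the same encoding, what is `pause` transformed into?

rdyxk

In worth: w→y is +2, o→r is +3, r→v is +4, t→y is +5 — the shift increases by 1 each position. Letter i (0-indexed) is shifted by i+2, so successive shifts are 2, 3, 4, ….
For pause: p+2=r, a+3=d, u+4=y, s+5=x, e+6=k.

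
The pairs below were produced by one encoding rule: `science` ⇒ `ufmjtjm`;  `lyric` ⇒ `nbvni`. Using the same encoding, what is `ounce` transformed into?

In science: s→u is +2, c→f is +3, i→m is +4, e→j is +5 — the shift increases by 1 each position. Letter i (0-indexed) is shifted by i+2, so successive shifts are 2, 3, 4, ….
For ounce: o+2=q, u+3=x, n+4=r, c+5=h, e+6=k.

qxrhk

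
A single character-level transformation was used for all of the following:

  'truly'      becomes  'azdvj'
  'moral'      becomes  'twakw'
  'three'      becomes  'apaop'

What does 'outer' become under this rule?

vccoc

Letter i (0-indexed) is shifted by i+7, so successive shifts are 7, 8, 9, ….
For outer: o+7=v, u+8=c, t+9=c, e+10=o, r+11=c.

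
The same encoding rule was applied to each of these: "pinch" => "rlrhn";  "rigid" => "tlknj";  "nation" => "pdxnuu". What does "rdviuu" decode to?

pardon

In pinch: p→r is +2, i→l is +3, n→r is +4, c→h is +5 — the shift increases by 1 each position. Letter i (0-indexed) is shifted by i+2, so successive shifts are 2, 3, 4, ….
Reversing it on rdviuu: r−2=p, d−3=a, v−4=r, i−5=d, u−6=o, u−7=n.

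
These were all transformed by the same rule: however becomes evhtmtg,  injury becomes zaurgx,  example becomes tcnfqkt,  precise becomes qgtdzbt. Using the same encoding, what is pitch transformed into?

h(7)→e(4) and o(14)→v(21) fit y≡21x+13 (mod 26); the inverse of 21 mod 26 is 5. Treating letters as 0–25, the rule is x ↦ 21x + 13 (mod 26).
For pitch: p(15)→21·15+13≡16=q; i(8)→21·8+13≡25=z; t(19)→21·19+13≡22=w; c(2)→21·2+13≡3=d; h(7)→21·7+13≡4=e (all mod 26).

qzwde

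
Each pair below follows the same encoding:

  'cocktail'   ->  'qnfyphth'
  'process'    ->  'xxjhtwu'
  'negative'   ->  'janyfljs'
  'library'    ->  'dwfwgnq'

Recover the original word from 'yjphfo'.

The output letters match the input read backwards, each shifted +5: cocktail reversed is liatkcoc. Read the word backwards and shift each letter +5.
Undoing it on yjphfo: shift back: y−5=t, j−5=e, p−5=k, h−5=c, f−5=a, o−5=j → tekcaj; then reverse → jacket.

jacket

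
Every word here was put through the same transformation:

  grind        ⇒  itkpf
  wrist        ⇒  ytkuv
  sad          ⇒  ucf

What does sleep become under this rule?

unggr

Every letter moves 2 places later in the alphabet, wrapping around z→a.
Applying it to sleep: s+2=u, l+2=n, e+2=g, e+2=g, p+2=r.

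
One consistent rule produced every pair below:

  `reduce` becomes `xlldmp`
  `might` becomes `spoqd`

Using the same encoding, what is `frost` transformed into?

Letter i (0-indexed) is shifted by i+6, so successive shifts are 6, 7, 8, ….
For frost: f+6=l, r+7=y, o+8=w, s+9=b, t+10=d.

lywbd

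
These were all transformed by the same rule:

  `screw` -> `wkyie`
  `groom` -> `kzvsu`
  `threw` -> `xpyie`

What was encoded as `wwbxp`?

Shifts by position in screw: pos 0: s→w (+4), pos 1: c→k (+8), pos 2: r→y (+7), pos 3: e→i (+4), pos 4: w→e (+8) — repeating every 3. It's a Vigenère-style cipher with numeric key [4,8,7]: position i shifts by key[i mod 3].
Reversing it on wwbxp: w−4=s, w−8=o, b−7=u, x−4=t, p−8=h.

south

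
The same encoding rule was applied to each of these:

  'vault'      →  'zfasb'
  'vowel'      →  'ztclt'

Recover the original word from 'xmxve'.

throw

In vault: v→z is +4, a→f is +5, u→a is +6, l→s is +7 — the shift increases by 1 each position. The shift increases by 1 at each position, starting from +4: 4, 5, 6, ….
Reversing it on xmxve: x−4=t, m−5=h, x−6=r, v−7=o, e−8=w.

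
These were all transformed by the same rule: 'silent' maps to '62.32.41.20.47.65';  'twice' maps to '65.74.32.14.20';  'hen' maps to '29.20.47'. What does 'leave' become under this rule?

41.20.8.71.20

s(#19)→62 and i(#9)→32: differences scale by 3, so n = 3·pos + 5. With a=1..z=26, the number is 3·pos + 5.
Applying it to leave: l=12→41, e=5→20, a=1→8, v=22→71, e=5→20.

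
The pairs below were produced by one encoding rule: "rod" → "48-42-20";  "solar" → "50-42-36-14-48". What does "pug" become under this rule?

44-54-26

Each letter becomes 2×(its alphabet position, a=1..z=26) + 12.
Applying it to pug: p=16→44, u=21→54, g=7→26.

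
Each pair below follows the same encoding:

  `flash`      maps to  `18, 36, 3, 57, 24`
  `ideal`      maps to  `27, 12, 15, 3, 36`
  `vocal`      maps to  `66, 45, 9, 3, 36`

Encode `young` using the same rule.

f(#6)→18 and l(#12)→36: differences scale by 3, so n = 3·pos + 0. Each letter becomes 3×(its alphabet position, a=1..z=26).
Applying it to young: y=25→75, o=15→45, u=21→63, n=14→42, g=7→21.

75, 45, 63, 42, 21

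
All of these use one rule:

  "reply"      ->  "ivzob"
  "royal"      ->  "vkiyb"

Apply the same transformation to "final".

The output letters match the input read backwards, each shifted +10: reply reversed is ylper. Two steps: reverse the string, then apply a Caesar shift of +10.
Applying it to final: reverse → lanif; then shift: l+10=v, a+10=k, n+10=x, i+10=s, f+10=p.

vkxsp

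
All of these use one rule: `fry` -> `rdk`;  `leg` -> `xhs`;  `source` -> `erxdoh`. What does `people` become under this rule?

The shift depends on letter class: consonant f→r is +12, but vowel e→h is +3. The rule splits by letter class: vowels +3, consonants +12.
On people: p(cons)+12=b, e(vowel)+3=h, o(vowel)+3=r, p(cons)+12=b, l(cons)+12=x, e(vowel)+3=h.

bhrbxh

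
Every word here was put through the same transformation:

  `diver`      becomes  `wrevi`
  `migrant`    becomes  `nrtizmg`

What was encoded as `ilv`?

roe

Each pair mirrors across the alphabet (d↔w, i↔r, v↔e): positions sum to 25. This is the alphabet-reversal cipher (Atbash): a becomes z, b becomes y, etc.
Reversing it on ilv: i↔r, l↔o, v↔e.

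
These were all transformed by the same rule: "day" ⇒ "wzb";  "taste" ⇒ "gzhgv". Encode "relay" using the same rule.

Each pair mirrors across the alphabet (d↔w, a↔z, y↔b): positions sum to 25. Letters are reflected about the middle of the alphabet (position → 25−position): Atbash.
On relay: r↔i, e↔v, l↔o, a↔z, y↔b.

ivozb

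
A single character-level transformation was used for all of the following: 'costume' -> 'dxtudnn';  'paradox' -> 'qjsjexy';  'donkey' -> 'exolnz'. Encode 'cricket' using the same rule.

The shift depends on letter class: consonant c→d is +1, but vowel o→x is +9. Vowels shift forward by 9 and consonants shift forward by 1.
Applying it to cricket: c(cons)+1=d, r(cons)+1=s, i(vowel)+9=r, c(cons)+1=d, k(cons)+1=l, e(vowel)+9=n, t(cons)+1=u.

dsrdlnu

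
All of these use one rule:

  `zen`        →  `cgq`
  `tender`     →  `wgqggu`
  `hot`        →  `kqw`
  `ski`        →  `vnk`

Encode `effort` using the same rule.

giiquw

The shift depends on letter class: consonant z→c is +3, but vowel e→g is +2. Vowels shift forward by 2 and consonants shift forward by 3.
On effort: e(vowel)+2=g, f(cons)+3=i, f(cons)+3=i, o(vowel)+2=q, r(cons)+3=u, t(cons)+3=w.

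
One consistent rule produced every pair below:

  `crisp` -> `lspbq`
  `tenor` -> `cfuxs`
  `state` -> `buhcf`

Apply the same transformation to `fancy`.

Shifts by position in crisp: pos 0: c→l (+9), pos 1: r→s (+1), pos 2: i→p (+7), pos 3: s→b (+9), pos 4: p→q (+1) — repeating every 3. The shifts repeat in a cycle of length 3: positions 0,1,… shift by +9, +1, +7, then the pattern repeats.
On fancy: f+9=o, a+1=b, n+7=u, c+9=l, y+1=z.

obulz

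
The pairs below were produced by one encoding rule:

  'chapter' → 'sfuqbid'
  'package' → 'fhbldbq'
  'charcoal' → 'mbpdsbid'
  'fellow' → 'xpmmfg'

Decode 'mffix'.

wheel

The output letters match the input read backwards, each shifted +1: chapter reversed is retpahc. Two steps: reverse the string, then apply a Caesar shift of +1.
Decoding mffix: shift back: m−1=l, f−1=e, f−1=e, i−1=h, x−1=w → leehw; then reverse → wheel.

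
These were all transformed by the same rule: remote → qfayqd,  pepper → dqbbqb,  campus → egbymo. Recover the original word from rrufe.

Read the word backwards and shift each letter +12.
Decoding rrufe: shift back: r−12=f, r−12=f, u−12=i, f−12=t, e−12=s → ffits; then reverse → stiff.

stiff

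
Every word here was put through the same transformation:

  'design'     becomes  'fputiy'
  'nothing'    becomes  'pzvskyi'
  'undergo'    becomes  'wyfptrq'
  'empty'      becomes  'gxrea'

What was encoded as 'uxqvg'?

Shifts by position in design: pos 0: d→f (+2), pos 1: e→p (+11), pos 2: s→u (+2), pos 3: i→t (+11) — repeating every 2. It's a Vigenère-style cipher with numeric key [2,11]: position i shifts by key[i mod 2].
Decoding uxqvg: u−2=s, x−11=m, q−2=o, v−11=k, g−2=e.

smoke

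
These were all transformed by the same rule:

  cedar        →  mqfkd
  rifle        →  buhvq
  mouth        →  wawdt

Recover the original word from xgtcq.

Shifts by position in cedar: pos 0: c→m (+10), pos 1: e→q (+12), pos 2: d→f (+2), pos 3: a→k (+10), pos 4: r→d (+12) — repeating every 3. A repeating key of period 3 is used — shifts +10, +12, +2 over and over.
Reversing it on xgtcq: x−10=n, g−12=u, t−2=r, c−10=s, q−12=e.

nurse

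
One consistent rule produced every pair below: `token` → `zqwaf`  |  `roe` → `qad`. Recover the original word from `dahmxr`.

flavor

The output letters match the input read backwards, each shifted +12: token reversed is nekot. The word is reversed, then every letter is shifted forward by 12.
Reversing it on dahmxr: shift back: d−12=r, a−12=o, h−12=v, m−12=a, x−12=l, r−12=f → rovalf; then reverse → flavor.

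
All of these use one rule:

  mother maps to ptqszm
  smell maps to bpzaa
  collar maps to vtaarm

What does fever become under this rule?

ozuzm

This is an affine cipher: with a=0,…,z=25, each position x becomes (15x+17) mod 26.
On fever: f(5)→15·5+17≡14=o; e(4)→15·4+17≡25=z; v(21)→15·21+17≡20=u; e(4)→15·4+17≡25=z; r(17)→15·17+17≡12=m (all mod 26).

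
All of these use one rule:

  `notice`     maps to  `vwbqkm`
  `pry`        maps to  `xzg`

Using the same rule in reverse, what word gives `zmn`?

ref

Compare letters: n→v is +8, o→w is +8, t→b is +8 — a constant shift. Every letter moves 8 places later in the alphabet, wrapping around z→a.
Decoding zmn: z−8=r, m−8=e, n−8=f.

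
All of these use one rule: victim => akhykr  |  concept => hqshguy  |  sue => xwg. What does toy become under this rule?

yqd

The shift depends on letter class: consonant v→a is +5, but vowel i→k is +2. Vowels shift forward by 2 and consonants shift forward by 5.
Applying it to toy: t(cons)+5=y, o(vowel)+2=q, y(cons)+5=d.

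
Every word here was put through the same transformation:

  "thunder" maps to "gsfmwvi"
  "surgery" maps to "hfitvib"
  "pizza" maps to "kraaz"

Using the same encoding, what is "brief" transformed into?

yirvu

Each pair mirrors across the alphabet (t↔g, h↔s, u↔f): positions sum to 25. Each letter is replaced by its mirror in the alphabet: a↔z, b↔y, c↔x, and so on (the Atbash cipher).
On brief: b↔y, r↔i, i↔r, e↔v, f↔u.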